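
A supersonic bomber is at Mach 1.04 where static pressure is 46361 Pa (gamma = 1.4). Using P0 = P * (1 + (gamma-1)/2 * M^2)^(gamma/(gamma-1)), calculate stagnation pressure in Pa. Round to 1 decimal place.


Step 1: (gamma-1)/2 * M^2 = 0.2 * 1.0816 = 0.21632
Step 2: 1 + 0.21632 = 1.21632
Step 3: Exponent gamma/(gamma-1) = 3.5
Step 4: P0 = 46361 * 1.21632^3.5 = 92006.9 Pa

92006.9


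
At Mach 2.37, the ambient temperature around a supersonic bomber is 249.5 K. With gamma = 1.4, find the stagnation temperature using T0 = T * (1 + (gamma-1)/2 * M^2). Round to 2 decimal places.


Step 1: (gamma-1)/2 = 0.2
Step 2: M^2 = 5.6169
Step 3: 1 + 0.2 * 5.6169 = 2.12338
Step 4: T0 = 249.5 * 2.12338 = 529.78 K

529.78


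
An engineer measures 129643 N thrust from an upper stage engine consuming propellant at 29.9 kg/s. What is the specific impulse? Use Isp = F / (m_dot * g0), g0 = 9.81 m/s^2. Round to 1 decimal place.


Step 1: m_dot * g0 = 29.9 * 9.81 = 293.32
Step 2: Isp = 129643 / 293.32 = 442.0 s

442.0


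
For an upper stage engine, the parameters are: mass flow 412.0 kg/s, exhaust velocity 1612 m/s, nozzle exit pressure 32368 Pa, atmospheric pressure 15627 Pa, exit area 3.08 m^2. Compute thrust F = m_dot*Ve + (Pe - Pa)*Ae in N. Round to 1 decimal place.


Step 1: Momentum thrust = m_dot * Ve = 412.0 * 1612 = 664144.0 N
Step 2: Pressure thrust = (Pe - Pa) * Ae = (32368 - 15627) * 3.08 = 51562.28 N
Step 3: Total thrust F = 664144.0 + 51562.28 = 715706.3 N

715706.3


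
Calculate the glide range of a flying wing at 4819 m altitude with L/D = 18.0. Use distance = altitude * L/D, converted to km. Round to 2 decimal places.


Step 1: Glide distance = altitude * L/D = 4819 * 18.0 = 86742.0 m
Step 2: Convert to km: 86742.0 / 1000 = 86.74 km

86.74


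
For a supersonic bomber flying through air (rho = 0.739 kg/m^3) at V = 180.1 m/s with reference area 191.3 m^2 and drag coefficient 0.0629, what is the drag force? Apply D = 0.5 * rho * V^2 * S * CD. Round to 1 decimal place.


Step 1: Dynamic pressure q = 0.5 * 0.739 * 180.1^2 = 11985.1057 Pa
Step 2: Drag D = q * S * CD = 11985.1057 * 191.3 * 0.0629
Step 3: D = 144214.0 N

144214.0


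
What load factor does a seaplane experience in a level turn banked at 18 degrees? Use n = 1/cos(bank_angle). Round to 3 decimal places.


Step 1: Convert 18 degrees to radians = 0.314159
Step 2: cos(18 deg) = 0.951057
Step 3: n = 1 / 0.951057 = 1.051

1.051


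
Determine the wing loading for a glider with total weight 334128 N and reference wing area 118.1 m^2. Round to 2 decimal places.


Step 1: Wing loading = W / S = 334128 / 118.1
Step 2: Wing loading = 2829.20 N/m^2

2829.20


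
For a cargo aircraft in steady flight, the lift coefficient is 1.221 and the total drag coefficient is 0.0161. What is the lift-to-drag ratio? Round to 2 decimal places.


Step 1: L/D = CL / CD = 1.221 / 0.0161
Step 2: L/D = 75.84

75.84


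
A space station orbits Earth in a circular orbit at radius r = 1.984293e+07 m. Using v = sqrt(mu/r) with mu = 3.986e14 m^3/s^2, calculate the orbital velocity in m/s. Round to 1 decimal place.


Step 1: mu / r = 3.986e14 / 1.984293e+07 = 20087759.217
Step 2: v = sqrt(20087759.217) = 4481.9 m/s

4481.9


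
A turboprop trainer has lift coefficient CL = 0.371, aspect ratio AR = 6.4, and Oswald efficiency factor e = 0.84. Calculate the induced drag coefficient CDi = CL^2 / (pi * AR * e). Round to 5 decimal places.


Step 1: CL^2 = 0.371^2 = 0.137641
Step 2: pi * AR * e = 3.14159 * 6.4 * 0.84 = 16.889202
Step 3: CDi = 0.137641 / 16.889202 = 0.00815

0.00815


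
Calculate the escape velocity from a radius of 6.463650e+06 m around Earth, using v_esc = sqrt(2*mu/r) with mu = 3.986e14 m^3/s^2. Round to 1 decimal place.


Step 1: 2*mu/r = 2 * 3.986e14 / 6.463650e+06 = 123335886.0706
Step 2: v_esc = sqrt(123335886.0706) = 11105.7 m/s

11105.7


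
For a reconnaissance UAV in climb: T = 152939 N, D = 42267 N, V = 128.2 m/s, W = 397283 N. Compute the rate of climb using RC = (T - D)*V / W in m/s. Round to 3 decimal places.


Step 1: Excess thrust = T - D = 152939 - 42267 = 110672 N
Step 2: Excess power = 110672 * 128.2 = 14188150.4 W
Step 3: RC = 14188150.4 / 397283 = 35.713 m/s

35.713


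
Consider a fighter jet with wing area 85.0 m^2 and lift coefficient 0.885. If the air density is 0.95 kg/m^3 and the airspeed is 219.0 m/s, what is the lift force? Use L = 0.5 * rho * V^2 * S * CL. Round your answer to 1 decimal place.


Step 1: Calculate dynamic pressure q = 0.5 * 0.95 * 219.0^2 = 0.5 * 0.95 * 47961.0 = 22781.475 Pa
Step 2: Multiply by wing area and lift coefficient: L = 22781.475 * 85.0 * 0.885
Step 3: L = 1936425.375 * 0.885 = 1713736.5 N

1713736.5


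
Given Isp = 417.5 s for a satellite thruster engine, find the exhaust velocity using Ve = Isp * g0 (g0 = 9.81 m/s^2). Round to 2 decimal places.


Step 1: Ve = Isp * g0 = 417.5 * 9.81
Step 2: Ve = 4095.68 m/s

4095.68


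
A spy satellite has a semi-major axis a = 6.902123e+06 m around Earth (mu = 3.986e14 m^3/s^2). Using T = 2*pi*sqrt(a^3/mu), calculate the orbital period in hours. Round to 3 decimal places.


Step 1: a^3 / mu = 3.288123e+20 / 3.986e14 = 8.249180e+05
Step 2: sqrt(8.249180e+05) = 908.25 s
Step 3: T = 2*pi * 908.25 = 5706.7 s
Step 4: T in hours = 5706.7 / 3600 = 1.585 hours

1.585


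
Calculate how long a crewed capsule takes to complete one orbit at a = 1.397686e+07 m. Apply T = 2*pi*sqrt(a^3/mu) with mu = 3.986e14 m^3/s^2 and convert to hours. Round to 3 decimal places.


Step 1: a^3 / mu = 2.730416e+21 / 3.986e14 = 6.850015e+06
Step 2: sqrt(6.850015e+06) = 2617.2534 s
Step 3: T = 2*pi * 2617.2534 = 16444.69 s
Step 4: T in hours = 16444.69 / 3600 = 4.568 hours

4.568


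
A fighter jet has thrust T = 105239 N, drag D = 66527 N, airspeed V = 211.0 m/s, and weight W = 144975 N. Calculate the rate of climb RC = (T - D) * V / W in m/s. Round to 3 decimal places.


Step 1: Excess thrust = T - D = 105239 - 66527 = 38712 N
Step 2: Excess power = 38712 * 211.0 = 8168232.0 W
Step 3: RC = 8168232.0 / 144975 = 56.342 m/s

56.342


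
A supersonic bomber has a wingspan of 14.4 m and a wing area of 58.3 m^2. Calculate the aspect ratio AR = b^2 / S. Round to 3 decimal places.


Step 1: b^2 = 14.4^2 = 207.36
Step 2: AR = 207.36 / 58.3 = 3.557

3.557


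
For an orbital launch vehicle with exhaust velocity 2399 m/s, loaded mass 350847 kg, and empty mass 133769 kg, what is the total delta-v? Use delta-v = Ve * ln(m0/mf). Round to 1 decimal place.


Step 1: Mass ratio m0/mf = 350847 / 133769 = 2.622783
Step 2: ln(2.622783) = 0.964236
Step 3: delta-v = 2399 * 0.964236 = 2313.2 m/s

2313.2


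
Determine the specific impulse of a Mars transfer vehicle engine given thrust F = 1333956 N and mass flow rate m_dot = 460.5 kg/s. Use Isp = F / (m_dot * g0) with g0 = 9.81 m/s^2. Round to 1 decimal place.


Step 1: m_dot * g0 = 460.5 * 9.81 = 4517.51
Step 2: Isp = 1333956 / 4517.51 = 295.3 s

295.3


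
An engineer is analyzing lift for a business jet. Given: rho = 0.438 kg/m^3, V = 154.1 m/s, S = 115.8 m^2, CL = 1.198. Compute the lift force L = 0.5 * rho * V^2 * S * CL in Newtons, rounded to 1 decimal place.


Step 1: Calculate dynamic pressure q = 0.5 * 0.438 * 154.1^2 = 0.5 * 0.438 * 23746.81 = 5200.5514 Pa
Step 2: Multiply by wing area and lift coefficient: L = 5200.5514 * 115.8 * 1.198
Step 3: L = 602223.851 * 1.198 = 721464.2 N

721464.2


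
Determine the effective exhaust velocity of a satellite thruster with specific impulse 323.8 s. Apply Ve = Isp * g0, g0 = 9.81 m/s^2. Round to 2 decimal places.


Step 1: Ve = Isp * g0 = 323.8 * 9.81
Step 2: Ve = 3176.48 m/s

3176.48


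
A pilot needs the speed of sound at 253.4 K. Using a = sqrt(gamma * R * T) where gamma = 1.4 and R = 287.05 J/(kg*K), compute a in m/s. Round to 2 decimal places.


Step 1: gamma * R * T = 1.4 * 287.05 * 253.4 = 101833.858
Step 2: a = sqrt(101833.858) = 319.11 m/s

319.11


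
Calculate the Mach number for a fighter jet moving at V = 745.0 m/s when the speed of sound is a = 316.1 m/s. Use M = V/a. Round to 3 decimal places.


Step 1: M = V / a = 745.0 / 316.1
Step 2: M = 2.357

2.357


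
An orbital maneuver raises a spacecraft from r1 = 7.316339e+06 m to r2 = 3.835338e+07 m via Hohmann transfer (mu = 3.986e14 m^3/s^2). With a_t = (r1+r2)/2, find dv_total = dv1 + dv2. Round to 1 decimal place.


Step 1: Transfer semi-major axis a_t = (7.316339e+06 + 3.835338e+07) / 2 = 2.283486e+07 m
Step 2: v1 (circular at r1) = sqrt(mu/r1) = 7381.11 m/s
Step 3: v_t1 = sqrt(mu*(2/r1 - 1/a_t)) = 9565.87 m/s
Step 4: dv1 = |9565.87 - 7381.11| = 2184.76 m/s
Step 5: v2 (circular at r2) = 3223.79 m/s, v_t2 = 1824.8 m/s
Step 6: dv2 = |3223.79 - 1824.8| = 1398.99 m/s
Step 7: Total delta-v = 2184.76 + 1398.99 = 3583.8 m/s

3583.8


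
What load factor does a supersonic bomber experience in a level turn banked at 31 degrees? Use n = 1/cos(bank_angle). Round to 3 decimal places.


Step 1: Convert 31 degrees to radians = 0.541052
Step 2: cos(31 deg) = 0.857167
Step 3: n = 1 / 0.857167 = 1.167

1.167


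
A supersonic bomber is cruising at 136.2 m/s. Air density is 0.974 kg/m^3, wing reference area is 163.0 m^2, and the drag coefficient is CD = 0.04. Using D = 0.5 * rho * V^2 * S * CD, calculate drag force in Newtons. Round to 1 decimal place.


Step 1: Dynamic pressure q = 0.5 * 0.974 * 136.2^2 = 9034.0643 Pa
Step 2: Drag D = q * S * CD = 9034.0643 * 163.0 * 0.04
Step 3: D = 58902.1 N

58902.1


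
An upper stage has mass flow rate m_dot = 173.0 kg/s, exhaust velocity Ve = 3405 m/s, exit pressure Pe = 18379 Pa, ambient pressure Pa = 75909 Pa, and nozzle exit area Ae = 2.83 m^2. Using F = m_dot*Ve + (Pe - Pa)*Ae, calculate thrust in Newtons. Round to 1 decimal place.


Step 1: Momentum thrust = m_dot * Ve = 173.0 * 3405 = 589065.0 N
Step 2: Pressure thrust = (Pe - Pa) * Ae = (18379 - 75909) * 2.83 = -162809.90 N
Step 3: Total thrust F = 589065.0 + -162809.90 = 426255.1 N

426255.1


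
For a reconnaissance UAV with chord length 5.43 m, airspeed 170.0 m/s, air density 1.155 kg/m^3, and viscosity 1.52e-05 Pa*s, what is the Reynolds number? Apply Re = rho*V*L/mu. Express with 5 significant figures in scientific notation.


Step 1: Numerator = rho * V * L = 1.155 * 170.0 * 5.43 = 1066.1805
Step 2: Re = 1066.1805 / 1.52e-05
Step 3: Re = 7.0143e+07

7.0143e+07


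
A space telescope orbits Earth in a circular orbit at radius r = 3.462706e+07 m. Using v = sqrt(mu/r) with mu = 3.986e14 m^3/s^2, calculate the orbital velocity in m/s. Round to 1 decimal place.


Step 1: mu / r = 3.986e14 / 3.462706e+07 = 11511228.5016
Step 2: v = sqrt(11511228.5016) = 3392.8 m/s

3392.8


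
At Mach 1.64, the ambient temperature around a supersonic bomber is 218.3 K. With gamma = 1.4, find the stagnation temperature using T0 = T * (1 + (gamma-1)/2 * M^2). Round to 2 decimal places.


Step 1: (gamma-1)/2 = 0.2
Step 2: M^2 = 2.6896
Step 3: 1 + 0.2 * 2.6896 = 1.53792
Step 4: T0 = 218.3 * 1.53792 = 335.73 K

335.73


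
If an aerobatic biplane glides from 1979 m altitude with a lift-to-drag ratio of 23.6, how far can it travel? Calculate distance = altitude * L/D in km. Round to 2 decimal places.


Step 1: Glide distance = altitude * L/D = 1979 * 23.6 = 46704.4 m
Step 2: Convert to km: 46704.4 / 1000 = 46.70 km

46.70


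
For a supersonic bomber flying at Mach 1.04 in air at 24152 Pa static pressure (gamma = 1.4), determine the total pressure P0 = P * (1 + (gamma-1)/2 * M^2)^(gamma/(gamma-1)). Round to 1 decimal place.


Step 1: (gamma-1)/2 * M^2 = 0.2 * 1.0816 = 0.21632
Step 2: 1 + 0.21632 = 1.21632
Step 3: Exponent gamma/(gamma-1) = 3.5
Step 4: P0 = 24152 * 1.21632^3.5 = 47931.5 Pa

47931.5


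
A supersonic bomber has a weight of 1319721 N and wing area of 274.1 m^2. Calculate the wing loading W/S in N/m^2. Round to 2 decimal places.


Step 1: Wing loading = W / S = 1319721 / 274.1
Step 2: Wing loading = 4814.74 N/m^2

4814.74


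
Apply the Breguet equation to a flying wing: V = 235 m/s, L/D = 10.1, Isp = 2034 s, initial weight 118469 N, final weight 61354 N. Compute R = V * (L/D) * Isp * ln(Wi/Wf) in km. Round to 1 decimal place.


Step 1: Coefficient = V * (L/D) * Isp = 235 * 10.1 * 2034 = 4827699.0 m
Step 2: Wi/Wf = 118469 / 61354 = 1.930909
Step 3: ln(1.930909) = 0.657991
Step 4: R = 4827699.0 * 0.657991 = 3176582.3 m = 3176.6 km

3176.6


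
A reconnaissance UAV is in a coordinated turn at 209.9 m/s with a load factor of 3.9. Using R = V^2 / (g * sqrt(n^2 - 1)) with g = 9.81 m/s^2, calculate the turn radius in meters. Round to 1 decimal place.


Step 1: V^2 = 209.9^2 = 44058.01
Step 2: n^2 - 1 = 3.9^2 - 1 = 14.21
Step 3: sqrt(14.21) = 3.769615
Step 4: R = 44058.01 / (9.81 * 3.769615) = 1191.4 m

1191.4


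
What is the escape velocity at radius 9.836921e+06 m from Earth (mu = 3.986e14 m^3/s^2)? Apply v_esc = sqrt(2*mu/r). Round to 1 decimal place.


Step 1: 2*mu/r = 2 * 3.986e14 / 9.836921e+06 = 81041618.6122
Step 2: v_esc = sqrt(81041618.6122) = 9002.3 m/s

9002.3


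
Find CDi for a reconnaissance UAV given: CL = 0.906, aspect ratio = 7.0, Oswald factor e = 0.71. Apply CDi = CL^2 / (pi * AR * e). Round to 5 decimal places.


Step 1: CL^2 = 0.906^2 = 0.820836
Step 2: pi * AR * e = 3.14159 * 7.0 * 0.71 = 15.613715
Step 3: CDi = 0.820836 / 15.613715 = 0.05257

0.05257


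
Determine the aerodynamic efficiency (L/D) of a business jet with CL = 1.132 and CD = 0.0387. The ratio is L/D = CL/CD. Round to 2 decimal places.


Step 1: L/D = CL / CD = 1.132 / 0.0387
Step 2: L/D = 29.25

29.25


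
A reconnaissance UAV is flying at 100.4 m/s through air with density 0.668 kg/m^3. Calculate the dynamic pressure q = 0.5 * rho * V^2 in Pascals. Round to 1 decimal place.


Step 1: V^2 = 100.4^2 = 10080.16
Step 2: q = 0.5 * 0.668 * 10080.16
Step 3: q = 3366.8 Pa

3366.8


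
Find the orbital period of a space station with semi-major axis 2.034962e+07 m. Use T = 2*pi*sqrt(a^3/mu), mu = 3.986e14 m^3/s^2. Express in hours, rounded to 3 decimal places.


Step 1: a^3 / mu = 8.426921e+21 / 3.986e14 = 2.114130e+07
Step 2: sqrt(2.114130e+07) = 4597.9666 s
Step 3: T = 2*pi * 4597.9666 = 28889.88 s
Step 4: T in hours = 28889.88 / 3600 = 8.025 hours

8.025


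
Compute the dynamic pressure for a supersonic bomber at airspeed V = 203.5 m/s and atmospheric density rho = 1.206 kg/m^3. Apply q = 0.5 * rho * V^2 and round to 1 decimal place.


Step 1: V^2 = 203.5^2 = 41412.25
Step 2: q = 0.5 * 1.206 * 41412.25
Step 3: q = 24971.6 Pa

24971.6


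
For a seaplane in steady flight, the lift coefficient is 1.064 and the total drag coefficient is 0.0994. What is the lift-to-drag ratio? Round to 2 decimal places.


Step 1: L/D = CL / CD = 1.064 / 0.0994
Step 2: L/D = 10.70

10.70


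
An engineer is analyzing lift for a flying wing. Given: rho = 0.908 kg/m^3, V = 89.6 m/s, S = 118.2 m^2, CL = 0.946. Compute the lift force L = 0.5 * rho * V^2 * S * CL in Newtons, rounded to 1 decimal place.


Step 1: Calculate dynamic pressure q = 0.5 * 0.908 * 89.6^2 = 0.5 * 0.908 * 8028.16 = 3644.7846 Pa
Step 2: Multiply by wing area and lift coefficient: L = 3644.7846 * 118.2 * 0.946
Step 3: L = 430813.5444 * 0.946 = 407549.6 N

407549.6


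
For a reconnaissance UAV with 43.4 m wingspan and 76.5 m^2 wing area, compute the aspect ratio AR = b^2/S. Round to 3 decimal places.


Step 1: b^2 = 43.4^2 = 1883.56
Step 2: AR = 1883.56 / 76.5 = 24.622

24.622


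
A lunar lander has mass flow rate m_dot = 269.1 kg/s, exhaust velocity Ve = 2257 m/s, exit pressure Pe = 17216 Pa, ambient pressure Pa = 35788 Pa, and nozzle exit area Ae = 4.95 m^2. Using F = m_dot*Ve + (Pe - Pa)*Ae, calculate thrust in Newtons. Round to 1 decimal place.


Step 1: Momentum thrust = m_dot * Ve = 269.1 * 2257 = 607358.7 N
Step 2: Pressure thrust = (Pe - Pa) * Ae = (17216 - 35788) * 4.95 = -91931.40 N
Step 3: Total thrust F = 607358.7 + -91931.40 = 515427.3 N

515427.3


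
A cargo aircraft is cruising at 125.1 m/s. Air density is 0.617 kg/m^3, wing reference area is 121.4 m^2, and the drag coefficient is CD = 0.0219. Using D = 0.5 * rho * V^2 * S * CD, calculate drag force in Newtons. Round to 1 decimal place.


Step 1: Dynamic pressure q = 0.5 * 0.617 * 125.1^2 = 4828.0281 Pa
Step 2: Drag D = q * S * CD = 4828.0281 * 121.4 * 0.0219
Step 3: D = 12836.1 N

12836.1


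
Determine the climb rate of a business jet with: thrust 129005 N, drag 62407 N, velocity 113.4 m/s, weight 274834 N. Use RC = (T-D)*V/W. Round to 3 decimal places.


Step 1: Excess thrust = T - D = 129005 - 62407 = 66598 N
Step 2: Excess power = 66598 * 113.4 = 7552213.2 W
Step 3: RC = 7552213.2 / 274834 = 27.479 m/s

27.479


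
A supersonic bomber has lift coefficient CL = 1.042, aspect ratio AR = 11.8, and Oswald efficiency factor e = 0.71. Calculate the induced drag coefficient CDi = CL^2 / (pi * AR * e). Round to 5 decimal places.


Step 1: CL^2 = 1.042^2 = 1.085764
Step 2: pi * AR * e = 3.14159 * 11.8 * 0.71 = 26.320263
Step 3: CDi = 1.085764 / 26.320263 = 0.04125

0.04125


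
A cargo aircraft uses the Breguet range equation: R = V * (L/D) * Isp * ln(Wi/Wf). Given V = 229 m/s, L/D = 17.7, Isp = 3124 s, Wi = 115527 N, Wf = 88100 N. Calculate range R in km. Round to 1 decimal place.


Step 1: Coefficient = V * (L/D) * Isp = 229 * 17.7 * 3124 = 12662509.2 m
Step 2: Wi/Wf = 115527 / 88100 = 1.311317
Step 3: ln(1.311317) = 0.271032
Step 4: R = 12662509.2 * 0.271032 = 3431941.8 m = 3431.9 km

3431.9


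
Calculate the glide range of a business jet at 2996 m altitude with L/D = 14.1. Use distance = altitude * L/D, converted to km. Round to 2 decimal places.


Step 1: Glide distance = altitude * L/D = 2996 * 14.1 = 42243.6 m
Step 2: Convert to km: 42243.6 / 1000 = 42.24 km

42.24


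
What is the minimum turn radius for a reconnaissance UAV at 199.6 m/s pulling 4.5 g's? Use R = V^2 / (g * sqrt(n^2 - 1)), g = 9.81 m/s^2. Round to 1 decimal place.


Step 1: V^2 = 199.6^2 = 39840.16
Step 2: n^2 - 1 = 4.5^2 - 1 = 19.25
Step 3: sqrt(19.25) = 4.387482
Step 4: R = 39840.16 / (9.81 * 4.387482) = 925.6 m

925.6


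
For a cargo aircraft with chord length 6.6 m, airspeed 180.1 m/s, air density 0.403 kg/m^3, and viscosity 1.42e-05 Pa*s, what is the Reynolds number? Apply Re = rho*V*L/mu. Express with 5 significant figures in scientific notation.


Step 1: Numerator = rho * V * L = 0.403 * 180.1 * 6.6 = 479.02998
Step 2: Re = 479.02998 / 1.42e-05
Step 3: Re = 3.3735e+07

3.3735e+07


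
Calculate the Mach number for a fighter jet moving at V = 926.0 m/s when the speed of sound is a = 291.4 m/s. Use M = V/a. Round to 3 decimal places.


Step 1: M = V / a = 926.0 / 291.4
Step 2: M = 3.178

3.178


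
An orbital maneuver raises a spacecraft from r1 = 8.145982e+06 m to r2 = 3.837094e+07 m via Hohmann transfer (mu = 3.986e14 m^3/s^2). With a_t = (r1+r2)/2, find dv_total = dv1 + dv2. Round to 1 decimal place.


Step 1: Transfer semi-major axis a_t = (8.145982e+06 + 3.837094e+07) / 2 = 2.325846e+07 m
Step 2: v1 (circular at r1) = sqrt(mu/r1) = 6995.15 m/s
Step 3: v_t1 = sqrt(mu*(2/r1 - 1/a_t)) = 8984.78 m/s
Step 4: dv1 = |8984.78 - 6995.15| = 1989.64 m/s
Step 5: v2 (circular at r2) = 3223.05 m/s, v_t2 = 1907.43 m/s
Step 6: dv2 = |3223.05 - 1907.43| = 1315.62 m/s
Step 7: Total delta-v = 1989.64 + 1315.62 = 3305.3 m/s

3305.3


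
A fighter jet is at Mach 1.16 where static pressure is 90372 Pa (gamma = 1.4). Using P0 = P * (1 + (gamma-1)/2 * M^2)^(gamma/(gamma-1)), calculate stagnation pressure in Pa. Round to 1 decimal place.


Step 1: (gamma-1)/2 * M^2 = 0.2 * 1.3456 = 0.26912
Step 2: 1 + 0.26912 = 1.26912
Step 3: Exponent gamma/(gamma-1) = 3.5
Step 4: P0 = 90372 * 1.26912^3.5 = 208110.2 Pa

208110.2


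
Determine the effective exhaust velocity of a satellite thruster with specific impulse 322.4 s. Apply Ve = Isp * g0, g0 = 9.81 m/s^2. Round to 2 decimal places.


Step 1: Ve = Isp * g0 = 322.4 * 9.81
Step 2: Ve = 3162.74 m/s

3162.74


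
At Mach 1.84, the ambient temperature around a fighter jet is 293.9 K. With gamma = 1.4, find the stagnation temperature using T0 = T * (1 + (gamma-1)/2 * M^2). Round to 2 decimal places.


Step 1: (gamma-1)/2 = 0.2
Step 2: M^2 = 3.3856
Step 3: 1 + 0.2 * 3.3856 = 1.67712
Step 4: T0 = 293.9 * 1.67712 = 492.91 K

492.91


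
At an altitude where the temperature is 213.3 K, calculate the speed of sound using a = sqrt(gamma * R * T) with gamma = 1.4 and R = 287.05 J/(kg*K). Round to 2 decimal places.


Step 1: gamma * R * T = 1.4 * 287.05 * 213.3 = 85718.871
Step 2: a = sqrt(85718.871) = 292.78 m/s

292.78


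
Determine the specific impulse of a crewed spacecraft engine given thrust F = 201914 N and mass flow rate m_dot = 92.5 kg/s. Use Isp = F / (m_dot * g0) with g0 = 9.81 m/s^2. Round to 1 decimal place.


Step 1: m_dot * g0 = 92.5 * 9.81 = 907.43
Step 2: Isp = 201914 / 907.43 = 222.5 s

222.5


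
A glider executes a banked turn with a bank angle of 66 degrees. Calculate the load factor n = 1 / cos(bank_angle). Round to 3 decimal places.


Step 1: Convert 66 degrees to radians = 1.151917
Step 2: cos(66 deg) = 0.406737
Step 3: n = 1 / 0.406737 = 2.459

2.459


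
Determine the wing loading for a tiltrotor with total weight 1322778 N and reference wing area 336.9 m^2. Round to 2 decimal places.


Step 1: Wing loading = W / S = 1322778 / 336.9
Step 2: Wing loading = 3926.32 N/m^2

3926.32


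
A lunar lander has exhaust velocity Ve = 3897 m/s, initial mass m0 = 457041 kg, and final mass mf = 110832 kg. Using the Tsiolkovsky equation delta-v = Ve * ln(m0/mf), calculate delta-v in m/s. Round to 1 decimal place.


Step 1: Mass ratio m0/mf = 457041 / 110832 = 4.123728
Step 2: ln(4.123728) = 1.416758
Step 3: delta-v = 3897 * 1.416758 = 5521.1 m/s

5521.1


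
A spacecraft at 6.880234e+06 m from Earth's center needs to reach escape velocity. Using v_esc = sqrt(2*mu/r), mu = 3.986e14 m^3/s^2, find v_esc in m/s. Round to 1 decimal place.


Step 1: 2*mu/r = 2 * 3.986e14 / 6.880234e+06 = 115868152.1588
Step 2: v_esc = sqrt(115868152.1588) = 10764.2 m/s

10764.2


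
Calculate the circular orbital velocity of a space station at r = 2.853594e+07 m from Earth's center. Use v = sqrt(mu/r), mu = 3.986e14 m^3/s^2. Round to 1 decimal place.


Step 1: mu / r = 3.986e14 / 2.853594e+07 = 13968350.0876
Step 2: v = sqrt(13968350.0876) = 3737.4 m/s

3737.4


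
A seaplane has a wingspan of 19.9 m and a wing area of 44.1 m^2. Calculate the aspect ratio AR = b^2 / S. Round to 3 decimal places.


Step 1: b^2 = 19.9^2 = 396.01
Step 2: AR = 396.01 / 44.1 = 8.980

8.980


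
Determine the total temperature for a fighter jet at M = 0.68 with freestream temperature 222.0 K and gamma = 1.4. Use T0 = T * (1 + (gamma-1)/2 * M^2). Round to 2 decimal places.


Step 1: (gamma-1)/2 = 0.2
Step 2: M^2 = 0.4624
Step 3: 1 + 0.2 * 0.4624 = 1.09248
Step 4: T0 = 222.0 * 1.09248 = 242.53 K

242.53


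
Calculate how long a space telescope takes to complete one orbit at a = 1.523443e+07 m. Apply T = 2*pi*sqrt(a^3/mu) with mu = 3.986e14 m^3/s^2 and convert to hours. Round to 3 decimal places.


Step 1: a^3 / mu = 3.535726e+21 / 3.986e14 = 8.870362e+06
Step 2: sqrt(8.870362e+06) = 2978.3153 s
Step 3: T = 2*pi * 2978.3153 = 18713.31 s
Step 4: T in hours = 18713.31 / 3600 = 5.198 hours

5.198


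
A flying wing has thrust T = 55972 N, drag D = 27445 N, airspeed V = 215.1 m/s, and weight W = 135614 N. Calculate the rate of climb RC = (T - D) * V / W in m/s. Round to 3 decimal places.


Step 1: Excess thrust = T - D = 55972 - 27445 = 28527 N
Step 2: Excess power = 28527 * 215.1 = 6136157.7 W
Step 3: RC = 6136157.7 / 135614 = 45.247 m/s

45.247


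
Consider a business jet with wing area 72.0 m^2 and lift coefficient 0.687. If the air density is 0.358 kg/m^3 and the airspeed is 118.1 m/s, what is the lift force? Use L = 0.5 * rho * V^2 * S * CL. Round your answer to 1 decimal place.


Step 1: Calculate dynamic pressure q = 0.5 * 0.358 * 118.1^2 = 0.5 * 0.358 * 13947.61 = 2496.6222 Pa
Step 2: Multiply by wing area and lift coefficient: L = 2496.6222 * 72.0 * 0.687
Step 3: L = 179756.7977 * 0.687 = 123492.9 N

123492.9


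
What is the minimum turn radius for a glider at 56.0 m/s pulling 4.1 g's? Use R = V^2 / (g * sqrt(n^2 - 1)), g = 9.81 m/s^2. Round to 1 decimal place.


Step 1: V^2 = 56.0^2 = 3136.0
Step 2: n^2 - 1 = 4.1^2 - 1 = 15.81
Step 3: sqrt(15.81) = 3.976179
Step 4: R = 3136.0 / (9.81 * 3.976179) = 80.4 m

80.4


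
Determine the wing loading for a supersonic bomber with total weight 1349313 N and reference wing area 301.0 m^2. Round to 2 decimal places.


Step 1: Wing loading = W / S = 1349313 / 301.0
Step 2: Wing loading = 4482.77 N/m^2

4482.77


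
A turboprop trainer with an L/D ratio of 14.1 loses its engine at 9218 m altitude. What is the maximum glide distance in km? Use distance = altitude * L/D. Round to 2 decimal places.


Step 1: Glide distance = altitude * L/D = 9218 * 14.1 = 129973.8 m
Step 2: Convert to km: 129973.8 / 1000 = 129.97 km

129.97


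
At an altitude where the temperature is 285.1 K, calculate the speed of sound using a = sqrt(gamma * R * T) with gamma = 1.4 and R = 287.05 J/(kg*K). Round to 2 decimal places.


Step 1: gamma * R * T = 1.4 * 287.05 * 285.1 = 114573.137
Step 2: a = sqrt(114573.137) = 338.49 m/s

338.49


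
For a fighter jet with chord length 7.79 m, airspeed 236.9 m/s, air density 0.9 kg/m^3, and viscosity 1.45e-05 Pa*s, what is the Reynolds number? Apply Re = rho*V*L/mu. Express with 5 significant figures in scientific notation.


Step 1: Numerator = rho * V * L = 0.9 * 236.9 * 7.79 = 1660.9059
Step 2: Re = 1660.9059 / 1.45e-05
Step 3: Re = 1.1455e+08

1.1455e+08


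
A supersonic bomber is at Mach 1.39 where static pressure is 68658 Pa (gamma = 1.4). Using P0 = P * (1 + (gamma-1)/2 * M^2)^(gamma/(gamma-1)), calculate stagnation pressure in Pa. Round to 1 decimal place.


Step 1: (gamma-1)/2 * M^2 = 0.2 * 1.9321 = 0.38642
Step 2: 1 + 0.38642 = 1.38642
Step 3: Exponent gamma/(gamma-1) = 3.5
Step 4: P0 = 68658 * 1.38642^3.5 = 215438.3 Pa

215438.3


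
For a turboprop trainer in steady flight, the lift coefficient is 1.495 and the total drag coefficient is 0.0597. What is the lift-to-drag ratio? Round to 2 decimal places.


Step 1: L/D = CL / CD = 1.495 / 0.0597
Step 2: L/D = 25.04

25.04


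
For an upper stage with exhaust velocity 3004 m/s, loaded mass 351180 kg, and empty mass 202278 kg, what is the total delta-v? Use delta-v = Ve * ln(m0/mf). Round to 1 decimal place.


Step 1: Mass ratio m0/mf = 351180 / 202278 = 1.736126
Step 2: ln(1.736126) = 0.551656
Step 3: delta-v = 3004 * 0.551656 = 1657.2 m/s

1657.2


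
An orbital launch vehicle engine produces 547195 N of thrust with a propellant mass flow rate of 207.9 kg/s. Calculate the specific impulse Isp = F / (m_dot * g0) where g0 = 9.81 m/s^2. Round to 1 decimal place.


Step 1: m_dot * g0 = 207.9 * 9.81 = 2039.5
Step 2: Isp = 547195 / 2039.5 = 268.3 s

268.3


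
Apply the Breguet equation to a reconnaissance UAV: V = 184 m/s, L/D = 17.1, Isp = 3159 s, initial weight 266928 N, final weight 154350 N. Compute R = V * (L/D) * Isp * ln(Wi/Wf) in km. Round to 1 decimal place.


Step 1: Coefficient = V * (L/D) * Isp = 184 * 17.1 * 3159 = 9939477.6 m
Step 2: Wi/Wf = 266928 / 154350 = 1.729368
Step 3: ln(1.729368) = 0.547756
Step 4: R = 9939477.6 * 0.547756 = 5444410.6 m = 5444.4 km

5444.4


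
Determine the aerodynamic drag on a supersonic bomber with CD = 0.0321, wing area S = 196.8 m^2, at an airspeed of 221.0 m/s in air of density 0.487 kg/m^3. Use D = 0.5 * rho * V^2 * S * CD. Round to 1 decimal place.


Step 1: Dynamic pressure q = 0.5 * 0.487 * 221.0^2 = 11892.7835 Pa
Step 2: Drag D = q * S * CD = 11892.7835 * 196.8 * 0.0321
Step 3: D = 75130.0 N

75130.0


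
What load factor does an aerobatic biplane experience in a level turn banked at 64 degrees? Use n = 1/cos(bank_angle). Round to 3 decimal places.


Step 1: Convert 64 degrees to radians = 1.117011
Step 2: cos(64 deg) = 0.438371
Step 3: n = 1 / 0.438371 = 2.281

2.281


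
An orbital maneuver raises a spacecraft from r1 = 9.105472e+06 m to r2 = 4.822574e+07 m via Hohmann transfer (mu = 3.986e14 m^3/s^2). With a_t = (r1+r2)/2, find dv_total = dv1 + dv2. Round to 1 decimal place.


Step 1: Transfer semi-major axis a_t = (9.105472e+06 + 4.822574e+07) / 2 = 2.866561e+07 m
Step 2: v1 (circular at r1) = sqrt(mu/r1) = 6616.33 m/s
Step 3: v_t1 = sqrt(mu*(2/r1 - 1/a_t)) = 8581.76 m/s
Step 4: dv1 = |8581.76 - 6616.33| = 1965.42 m/s
Step 5: v2 (circular at r2) = 2874.94 m/s, v_t2 = 1620.32 m/s
Step 6: dv2 = |2874.94 - 1620.32| = 1254.63 m/s
Step 7: Total delta-v = 1965.42 + 1254.63 = 3220.1 m/s

3220.1


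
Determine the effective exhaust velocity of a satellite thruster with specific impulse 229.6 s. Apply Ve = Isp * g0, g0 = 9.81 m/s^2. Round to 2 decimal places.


Step 1: Ve = Isp * g0 = 229.6 * 9.81
Step 2: Ve = 2252.38 m/s

2252.38


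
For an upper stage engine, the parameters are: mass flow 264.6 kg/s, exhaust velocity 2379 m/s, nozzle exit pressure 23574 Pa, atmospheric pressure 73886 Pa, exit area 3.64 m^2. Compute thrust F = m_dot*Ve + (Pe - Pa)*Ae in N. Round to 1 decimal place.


Step 1: Momentum thrust = m_dot * Ve = 264.6 * 2379 = 629483.4 N
Step 2: Pressure thrust = (Pe - Pa) * Ae = (23574 - 73886) * 3.64 = -183135.68 N
Step 3: Total thrust F = 629483.4 + -183135.68 = 446347.7 N

446347.7


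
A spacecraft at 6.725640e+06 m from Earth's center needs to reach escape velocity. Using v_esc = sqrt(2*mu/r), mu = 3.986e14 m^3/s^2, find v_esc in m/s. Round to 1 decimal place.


Step 1: 2*mu/r = 2 * 3.986e14 / 6.725640e+06 = 118531470.611
Step 2: v_esc = sqrt(118531470.611) = 10887.2 m/s

10887.2


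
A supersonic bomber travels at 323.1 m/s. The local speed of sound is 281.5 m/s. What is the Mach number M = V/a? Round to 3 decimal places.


Step 1: M = V / a = 323.1 / 281.5
Step 2: M = 1.148

1.148


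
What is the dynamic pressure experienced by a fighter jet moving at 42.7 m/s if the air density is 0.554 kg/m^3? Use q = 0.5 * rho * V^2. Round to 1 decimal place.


Step 1: V^2 = 42.7^2 = 1823.29
Step 2: q = 0.5 * 0.554 * 1823.29
Step 3: q = 505.1 Pa

505.1


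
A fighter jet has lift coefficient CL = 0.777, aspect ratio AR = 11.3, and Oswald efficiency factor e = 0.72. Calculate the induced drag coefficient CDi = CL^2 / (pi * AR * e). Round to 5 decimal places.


Step 1: CL^2 = 0.777^2 = 0.603729
Step 2: pi * AR * e = 3.14159 * 11.3 * 0.72 = 25.559998
Step 3: CDi = 0.603729 / 25.559998 = 0.02362

0.02362


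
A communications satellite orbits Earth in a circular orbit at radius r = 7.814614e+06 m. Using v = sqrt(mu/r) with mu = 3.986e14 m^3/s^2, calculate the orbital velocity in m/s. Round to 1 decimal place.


Step 1: mu / r = 3.986e14 / 7.814614e+06 = 51006997.9144
Step 2: v = sqrt(51006997.9144) = 7141.9 m/s

7141.9


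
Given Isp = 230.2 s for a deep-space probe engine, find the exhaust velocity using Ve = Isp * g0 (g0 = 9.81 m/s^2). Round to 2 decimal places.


Step 1: Ve = Isp * g0 = 230.2 * 9.81
Step 2: Ve = 2258.26 m/s

2258.26


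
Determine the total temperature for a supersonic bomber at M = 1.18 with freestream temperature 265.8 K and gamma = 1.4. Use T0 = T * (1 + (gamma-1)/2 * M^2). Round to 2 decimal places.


Step 1: (gamma-1)/2 = 0.2
Step 2: M^2 = 1.3924
Step 3: 1 + 0.2 * 1.3924 = 1.27848
Step 4: T0 = 265.8 * 1.27848 = 339.82 K

339.82


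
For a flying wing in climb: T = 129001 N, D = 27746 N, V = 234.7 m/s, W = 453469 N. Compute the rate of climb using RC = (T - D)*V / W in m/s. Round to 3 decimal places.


Step 1: Excess thrust = T - D = 129001 - 27746 = 101255 N
Step 2: Excess power = 101255 * 234.7 = 23764548.5 W
Step 3: RC = 23764548.5 / 453469 = 52.406 m/s

52.406


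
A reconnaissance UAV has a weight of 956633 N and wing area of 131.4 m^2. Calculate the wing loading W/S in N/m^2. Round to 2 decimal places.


Step 1: Wing loading = W / S = 956633 / 131.4
Step 2: Wing loading = 7280.31 N/m^2

7280.31


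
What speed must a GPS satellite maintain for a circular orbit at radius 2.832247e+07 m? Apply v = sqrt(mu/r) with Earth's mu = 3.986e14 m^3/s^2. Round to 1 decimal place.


Step 1: mu / r = 3.986e14 / 2.832247e+07 = 14073631.2899
Step 2: v = sqrt(14073631.2899) = 3751.5 m/s

3751.5


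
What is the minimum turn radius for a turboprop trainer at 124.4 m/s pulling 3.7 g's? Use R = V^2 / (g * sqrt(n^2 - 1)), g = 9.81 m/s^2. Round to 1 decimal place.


Step 1: V^2 = 124.4^2 = 15475.36
Step 2: n^2 - 1 = 3.7^2 - 1 = 12.69
Step 3: sqrt(12.69) = 3.562303
Step 4: R = 15475.36 / (9.81 * 3.562303) = 442.8 m

442.8


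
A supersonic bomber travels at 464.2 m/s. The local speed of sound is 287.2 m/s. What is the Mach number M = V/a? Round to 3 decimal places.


Step 1: M = V / a = 464.2 / 287.2
Step 2: M = 1.616

1.616


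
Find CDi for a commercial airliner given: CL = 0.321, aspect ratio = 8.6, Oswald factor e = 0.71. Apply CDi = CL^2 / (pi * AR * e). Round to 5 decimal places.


Step 1: CL^2 = 0.321^2 = 0.103041
Step 2: pi * AR * e = 3.14159 * 8.6 * 0.71 = 19.182565
Step 3: CDi = 0.103041 / 19.182565 = 0.00537

0.00537


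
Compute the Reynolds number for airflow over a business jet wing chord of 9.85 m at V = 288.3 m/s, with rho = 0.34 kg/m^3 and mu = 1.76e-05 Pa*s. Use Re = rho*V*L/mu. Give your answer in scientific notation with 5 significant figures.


Step 1: Numerator = rho * V * L = 0.34 * 288.3 * 9.85 = 965.5167
Step 2: Re = 965.5167 / 1.76e-05
Step 3: Re = 5.4859e+07

5.4859e+07


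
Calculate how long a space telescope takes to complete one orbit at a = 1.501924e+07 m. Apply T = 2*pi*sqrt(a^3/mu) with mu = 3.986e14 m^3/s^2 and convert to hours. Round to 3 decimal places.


Step 1: a^3 / mu = 3.388004e+21 / 3.986e14 = 8.499758e+06
Step 2: sqrt(8.499758e+06) = 2915.4345 s
Step 3: T = 2*pi * 2915.4345 = 18318.22 s
Step 4: T in hours = 18318.22 / 3600 = 5.088 hours

5.088


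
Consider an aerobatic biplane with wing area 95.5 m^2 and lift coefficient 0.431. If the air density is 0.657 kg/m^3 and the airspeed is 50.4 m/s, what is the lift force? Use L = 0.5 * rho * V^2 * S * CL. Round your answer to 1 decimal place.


Step 1: Calculate dynamic pressure q = 0.5 * 0.657 * 50.4^2 = 0.5 * 0.657 * 2540.16 = 834.4426 Pa
Step 2: Multiply by wing area and lift coefficient: L = 834.4426 * 95.5 * 0.431
Step 3: L = 79689.2645 * 0.431 = 34346.1 N

34346.1


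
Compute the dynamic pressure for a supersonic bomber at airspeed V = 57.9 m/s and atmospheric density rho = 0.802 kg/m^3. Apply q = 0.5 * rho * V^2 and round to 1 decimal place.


Step 1: V^2 = 57.9^2 = 3352.41
Step 2: q = 0.5 * 0.802 * 3352.41
Step 3: q = 1344.3 Pa

1344.3


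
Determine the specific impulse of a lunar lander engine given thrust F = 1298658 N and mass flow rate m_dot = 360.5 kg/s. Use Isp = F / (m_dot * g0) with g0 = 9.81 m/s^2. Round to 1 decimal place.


Step 1: m_dot * g0 = 360.5 * 9.81 = 3536.51
Step 2: Isp = 1298658 / 3536.51 = 367.2 s

367.2


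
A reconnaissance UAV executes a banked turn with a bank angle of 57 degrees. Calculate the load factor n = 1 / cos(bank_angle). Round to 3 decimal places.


Step 1: Convert 57 degrees to radians = 0.994838
Step 2: cos(57 deg) = 0.544639
Step 3: n = 1 / 0.544639 = 1.836

1.836


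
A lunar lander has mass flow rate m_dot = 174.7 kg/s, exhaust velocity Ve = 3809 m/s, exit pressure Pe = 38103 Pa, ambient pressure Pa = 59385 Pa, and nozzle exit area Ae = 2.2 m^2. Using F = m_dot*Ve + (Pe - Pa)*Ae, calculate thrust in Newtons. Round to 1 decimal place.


Step 1: Momentum thrust = m_dot * Ve = 174.7 * 3809 = 665432.3 N
Step 2: Pressure thrust = (Pe - Pa) * Ae = (38103 - 59385) * 2.2 = -46820.4 N
Step 3: Total thrust F = 665432.3 + -46820.4 = 618611.9 N

618611.9


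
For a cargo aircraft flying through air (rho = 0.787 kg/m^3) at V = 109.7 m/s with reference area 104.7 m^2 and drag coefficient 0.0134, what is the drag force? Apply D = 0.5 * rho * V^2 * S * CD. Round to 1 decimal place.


Step 1: Dynamic pressure q = 0.5 * 0.787 * 109.7^2 = 4735.4144 Pa
Step 2: Drag D = q * S * CD = 4735.4144 * 104.7 * 0.0134
Step 3: D = 6643.7 N

6643.7


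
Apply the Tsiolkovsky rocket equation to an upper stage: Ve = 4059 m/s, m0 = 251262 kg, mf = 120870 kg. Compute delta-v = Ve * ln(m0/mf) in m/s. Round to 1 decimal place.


Step 1: Mass ratio m0/mf = 251262 / 120870 = 2.078779
Step 2: ln(2.078779) = 0.731781
Step 3: delta-v = 4059 * 0.731781 = 2970.3 m/s

2970.3


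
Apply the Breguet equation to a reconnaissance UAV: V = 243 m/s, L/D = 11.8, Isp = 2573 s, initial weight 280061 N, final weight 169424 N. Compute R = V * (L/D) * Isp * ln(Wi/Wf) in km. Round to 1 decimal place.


Step 1: Coefficient = V * (L/D) * Isp = 243 * 11.8 * 2573 = 7377820.2 m
Step 2: Wi/Wf = 280061 / 169424 = 1.653018
Step 3: ln(1.653018) = 0.502603
Step 4: R = 7377820.2 * 0.502603 = 3708114.5 m = 3708.1 km

3708.1


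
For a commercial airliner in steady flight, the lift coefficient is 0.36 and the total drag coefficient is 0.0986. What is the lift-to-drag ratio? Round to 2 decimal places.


Step 1: L/D = CL / CD = 0.36 / 0.0986
Step 2: L/D = 3.65

3.65


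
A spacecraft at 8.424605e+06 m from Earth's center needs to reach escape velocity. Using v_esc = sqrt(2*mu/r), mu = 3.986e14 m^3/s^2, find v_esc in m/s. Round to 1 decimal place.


Step 1: 2*mu/r = 2 * 3.986e14 / 8.424605e+06 = 94627581.946
Step 2: v_esc = sqrt(94627581.946) = 9727.7 m/s

9727.7


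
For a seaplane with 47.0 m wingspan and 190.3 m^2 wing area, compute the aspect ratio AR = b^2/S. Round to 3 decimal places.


Step 1: b^2 = 47.0^2 = 2209.0
Step 2: AR = 2209.0 / 190.3 = 11.608

11.608


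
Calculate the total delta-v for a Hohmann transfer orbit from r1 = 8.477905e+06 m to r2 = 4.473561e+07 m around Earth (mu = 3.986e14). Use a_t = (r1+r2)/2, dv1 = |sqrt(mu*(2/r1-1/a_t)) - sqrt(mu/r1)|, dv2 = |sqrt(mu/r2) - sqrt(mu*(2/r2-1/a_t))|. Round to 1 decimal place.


Step 1: Transfer semi-major axis a_t = (8.477905e+06 + 4.473561e+07) / 2 = 2.660676e+07 m
Step 2: v1 (circular at r1) = sqrt(mu/r1) = 6856.85 m/s
Step 3: v_t1 = sqrt(mu*(2/r1 - 1/a_t)) = 8891.09 m/s
Step 4: dv1 = |8891.09 - 6856.85| = 2034.25 m/s
Step 5: v2 (circular at r2) = 2984.98 m/s, v_t2 = 1684.96 m/s
Step 6: dv2 = |2984.98 - 1684.96| = 1300.02 m/s
Step 7: Total delta-v = 2034.25 + 1300.02 = 3334.3 m/s

3334.3


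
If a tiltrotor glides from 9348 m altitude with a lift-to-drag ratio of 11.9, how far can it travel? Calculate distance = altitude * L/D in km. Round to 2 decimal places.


Step 1: Glide distance = altitude * L/D = 9348 * 11.9 = 111241.2 m
Step 2: Convert to km: 111241.2 / 1000 = 111.24 km

111.24


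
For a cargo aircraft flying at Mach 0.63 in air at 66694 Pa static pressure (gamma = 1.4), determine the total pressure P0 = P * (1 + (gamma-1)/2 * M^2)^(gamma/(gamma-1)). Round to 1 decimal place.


Step 1: (gamma-1)/2 * M^2 = 0.2 * 0.3969 = 0.07938
Step 2: 1 + 0.07938 = 1.07938
Step 3: Exponent gamma/(gamma-1) = 3.5
Step 4: P0 = 66694 * 1.07938^3.5 = 87135.9 Pa

87135.9


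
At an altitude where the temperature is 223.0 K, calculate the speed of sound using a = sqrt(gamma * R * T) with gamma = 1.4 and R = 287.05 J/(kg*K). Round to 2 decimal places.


Step 1: gamma * R * T = 1.4 * 287.05 * 223.0 = 89617.01
Step 2: a = sqrt(89617.01) = 299.36 m/s

299.36


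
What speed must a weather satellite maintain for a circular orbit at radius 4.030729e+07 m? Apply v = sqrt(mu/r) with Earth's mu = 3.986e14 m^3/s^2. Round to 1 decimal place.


Step 1: mu / r = 3.986e14 / 4.030729e+07 = 9889029.9993
Step 2: v = sqrt(9889029.9993) = 3144.7 m/s

3144.7


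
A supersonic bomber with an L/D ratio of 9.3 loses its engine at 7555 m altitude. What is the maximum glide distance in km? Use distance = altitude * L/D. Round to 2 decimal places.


Step 1: Glide distance = altitude * L/D = 7555 * 9.3 = 70261.5 m
Step 2: Convert to km: 70261.5 / 1000 = 70.26 km

70.26
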